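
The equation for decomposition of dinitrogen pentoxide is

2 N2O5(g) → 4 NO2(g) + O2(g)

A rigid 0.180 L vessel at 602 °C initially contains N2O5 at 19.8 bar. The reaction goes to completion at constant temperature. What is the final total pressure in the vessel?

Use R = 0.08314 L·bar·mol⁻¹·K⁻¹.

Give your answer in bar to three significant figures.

49.5 bar

Since T and V are fixed, P_final/P_initial = n_final/n_initial = 5/2.
P_final = (5/2) × 19.8 = 49.50 bar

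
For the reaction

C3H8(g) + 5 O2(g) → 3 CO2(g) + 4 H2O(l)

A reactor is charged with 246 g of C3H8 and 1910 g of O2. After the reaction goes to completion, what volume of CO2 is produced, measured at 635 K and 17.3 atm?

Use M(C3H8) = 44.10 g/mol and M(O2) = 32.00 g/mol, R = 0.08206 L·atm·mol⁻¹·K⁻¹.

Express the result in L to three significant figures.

n(C3H8) = 246 / 44.10 = 5.578 mol
n(O2) = 1910 / 32.00 = 59.69 mol
For 5.578 mol C3H8, stoichiometry requires (5/1) × 5.578 = 27.89 mol O2; 59.69 mol is available, so C3H8 is limiting.
n(CO2) = (3/1) × 5.578 = 16.73 mol
V(CO2) = nRT/P = 16.73 × 0.08206 × 635 / 17.3 = 50.39 L

50.4 L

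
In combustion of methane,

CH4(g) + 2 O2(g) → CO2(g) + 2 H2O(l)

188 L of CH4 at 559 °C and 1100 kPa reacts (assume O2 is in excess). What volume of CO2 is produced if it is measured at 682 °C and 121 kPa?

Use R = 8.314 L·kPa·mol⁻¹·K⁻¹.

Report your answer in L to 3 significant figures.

n(CH4) = PV/RT = (1100 × 188) / (8.314 × 832.15) = 29.89 mol
n(CO2) = (1/1) × 29.89 = 29.89 mol
V = nRT/P = 29.89 × 8.314 × 955.15 / 121 = 1962 L

1960 L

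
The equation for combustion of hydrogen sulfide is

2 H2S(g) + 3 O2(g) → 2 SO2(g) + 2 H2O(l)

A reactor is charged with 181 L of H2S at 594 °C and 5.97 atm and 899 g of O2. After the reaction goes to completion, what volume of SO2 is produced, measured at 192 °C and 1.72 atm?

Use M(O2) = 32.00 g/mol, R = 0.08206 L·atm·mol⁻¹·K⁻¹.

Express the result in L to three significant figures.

n(H2S) = PV/RT = (5.97 × 181) / (0.08206 × 867.15) = 15.19 mol
n(O2) = 899 / 32.00 = 28.09 mol
For 15.19 mol H2S, stoichiometry requires (3/2) × 15.19 = 22.79 mol O2; 28.09 mol is available, so H2S is limiting.
n(SO2) = (2/2) × 15.19 = 15.19 mol
V(SO2) = nRT/P = 15.19 × 0.08206 × 465.15 / 1.72 = 337.1 L

337 L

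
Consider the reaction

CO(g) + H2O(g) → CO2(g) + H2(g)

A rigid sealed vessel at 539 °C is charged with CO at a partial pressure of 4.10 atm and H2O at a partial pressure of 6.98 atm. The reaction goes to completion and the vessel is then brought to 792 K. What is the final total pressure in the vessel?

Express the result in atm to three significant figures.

10.8 atm

With V and T fixed, P_i ∝ n_i, so the mole ratios apply directly to partial pressures at 539 °C.
P(H2O) required for 4.10 atm of CO = (1/1) × 4.10 = 4.100 atm; available 6.98 atm, so CO is limiting.
P(H2O) remaining = 6.98 − (1/1) × 4.10 = 2.880 atm
P(gaseous products) = (1+1)/1 × 4.10 = 8.200 atm
P_total at 539 °C = 2.880 + 8.200 = 11.08 atm
Scaling to 792 K: P = 11.08 × 792/812.15 = 10.81 atm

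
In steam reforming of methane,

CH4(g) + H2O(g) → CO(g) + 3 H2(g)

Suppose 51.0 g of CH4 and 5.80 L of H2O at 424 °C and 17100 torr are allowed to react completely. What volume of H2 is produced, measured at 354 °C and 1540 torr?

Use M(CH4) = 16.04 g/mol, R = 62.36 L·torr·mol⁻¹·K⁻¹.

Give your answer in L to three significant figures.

n(CH4) = 51.0 / 16.04 = 3.180 mol
n(H2O) = PV/RT = (17100 × 5.80) / (62.36 × 697.15) = 2.281 mol
For 3.180 mol CH4, stoichiometry requires (1/1) × 3.180 = 3.180 mol H2O; 2.281 mol is available, so H2O is limiting.
n(H2) = (3/1) × 2.281 = 6.843 mol
V(H2) = nRT/P = 6.843 × 62.36 × 627.15 / 1540 = 173.8 L

174 L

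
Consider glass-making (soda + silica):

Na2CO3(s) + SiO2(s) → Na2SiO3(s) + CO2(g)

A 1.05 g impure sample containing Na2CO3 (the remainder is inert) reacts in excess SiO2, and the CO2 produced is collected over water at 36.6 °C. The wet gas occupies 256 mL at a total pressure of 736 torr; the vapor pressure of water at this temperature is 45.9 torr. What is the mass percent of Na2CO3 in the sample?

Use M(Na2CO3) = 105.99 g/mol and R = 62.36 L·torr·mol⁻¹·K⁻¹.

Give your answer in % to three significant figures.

92.3 %

P(CO2) = 736 − 45.9 = 690.1 torr
n(CO2) = PV/RT = (690.1 × 0.2560) / (62.36 × 309.75) = 0.009146 mol
n(Na2CO3) = (1/1) × 0.009146 = 0.009146 mol
m(Na2CO3) = 0.009146 × 105.99 = 0.9694 g
%Na2CO3 = 0.9694 / 1.05 × 100 = 92.32%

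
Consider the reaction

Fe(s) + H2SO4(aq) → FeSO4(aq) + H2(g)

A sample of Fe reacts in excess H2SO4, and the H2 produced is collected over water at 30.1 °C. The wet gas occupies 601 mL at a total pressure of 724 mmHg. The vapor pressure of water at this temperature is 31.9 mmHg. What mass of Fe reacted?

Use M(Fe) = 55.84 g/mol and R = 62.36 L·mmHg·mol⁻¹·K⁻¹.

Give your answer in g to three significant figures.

P(H2) = 724 − 31.9 = 692.1 mmHg
n(H2) = PV/RT = (692.1 × 0.6010) / (62.36 × 303.25) = 0.02200 mol
n(Fe) = (1/1) × 0.02200 = 0.02200 mol
m(Fe) = 0.02200 × 55.84 = 1.228 g

1.23 g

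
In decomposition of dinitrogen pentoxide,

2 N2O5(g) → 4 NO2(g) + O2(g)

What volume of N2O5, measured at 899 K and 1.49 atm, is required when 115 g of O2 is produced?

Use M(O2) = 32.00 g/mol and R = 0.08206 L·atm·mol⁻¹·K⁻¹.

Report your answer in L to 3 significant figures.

356 L

n(O2) = 115.0 / 32.00 = 3.594 mol
n(N2O5) = (2/1) × 3.594 = 7.188 mol
V = nRT/P = 7.188 × 0.08206 × 899 / 1.49 = 355.9 L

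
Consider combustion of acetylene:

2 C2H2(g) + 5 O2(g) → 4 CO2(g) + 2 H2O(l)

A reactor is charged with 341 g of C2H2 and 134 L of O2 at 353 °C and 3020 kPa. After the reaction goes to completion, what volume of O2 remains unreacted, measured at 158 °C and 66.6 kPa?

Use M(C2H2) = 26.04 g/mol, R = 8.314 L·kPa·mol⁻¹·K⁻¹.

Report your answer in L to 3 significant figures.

n(C2H2) = 341 / 26.04 = 13.10 mol
n(O2) = PV/RT = (3020 × 134) / (8.314 × 626.15) = 77.74 mol
For 13.10 mol C2H2, stoichiometry requires (5/2) × 13.10 = 32.75 mol O2; 77.74 mol is available, so C2H2 is limiting.
n(O2) consumed = (5/2) × 13.10 = 32.75 mol; remaining = 77.74 − 32.75 = 44.99 mol
V(O2) = nRT/P = 44.99 × 8.314 × 431.15 / 66.6 = 2421 L

2420 L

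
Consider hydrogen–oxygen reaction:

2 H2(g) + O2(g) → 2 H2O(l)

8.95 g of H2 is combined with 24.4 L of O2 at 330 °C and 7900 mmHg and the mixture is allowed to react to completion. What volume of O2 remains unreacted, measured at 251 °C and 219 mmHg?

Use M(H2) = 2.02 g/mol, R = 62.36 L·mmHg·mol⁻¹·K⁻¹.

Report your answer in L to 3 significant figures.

n(H2) = 8.95 / 2.02 = 4.431 mol
n(O2) = PV/RT = (7900 × 24.4) / (62.36 × 603.15) = 5.125 mol
For 4.431 mol H2, stoichiometry requires (1/2) × 4.431 = 2.216 mol O2; 5.125 mol is available, so H2 is limiting.
n(O2) consumed = (1/2) × 4.431 = 2.216 mol; remaining = 5.125 − 2.216 = 2.909 mol
V(O2) = nRT/P = 2.909 × 62.36 × 524.15 / 219 = 434.2 L

434 L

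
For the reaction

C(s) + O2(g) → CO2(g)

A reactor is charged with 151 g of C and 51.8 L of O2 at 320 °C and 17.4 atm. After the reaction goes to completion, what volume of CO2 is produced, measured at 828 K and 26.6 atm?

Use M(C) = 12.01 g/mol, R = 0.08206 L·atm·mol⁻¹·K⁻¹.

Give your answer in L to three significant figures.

n(C) = 151 / 12.01 = 12.57 mol
n(O2) = PV/RT = (17.4 × 51.8) / (0.08206 × 593.15) = 18.52 mol
For 12.57 mol C, stoichiometry requires (1/1) × 12.57 = 12.57 mol O2; 18.52 mol is available, so C is limiting.
n(CO2) = (1/1) × 12.57 = 12.57 mol
V(CO2) = nRT/P = 12.57 × 0.08206 × 828 / 26.6 = 32.11 L

32.1 L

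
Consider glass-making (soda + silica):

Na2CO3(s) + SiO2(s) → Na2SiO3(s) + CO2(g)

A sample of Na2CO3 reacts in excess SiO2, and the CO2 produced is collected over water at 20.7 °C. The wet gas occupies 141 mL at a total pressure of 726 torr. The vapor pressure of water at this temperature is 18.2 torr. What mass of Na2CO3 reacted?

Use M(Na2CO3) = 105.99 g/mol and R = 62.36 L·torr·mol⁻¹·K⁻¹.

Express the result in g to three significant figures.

0.577 g

P(CO2) = 726 − 18.2 = 707.8 torr
n(CO2) = PV/RT = (707.8 × 0.1410) / (62.36 × 293.85) = 0.005446 mol
n(Na2CO3) = (1/1) × 0.005446 = 0.005446 mol
m(Na2CO3) = 0.005446 × 105.99 = 0.5772 g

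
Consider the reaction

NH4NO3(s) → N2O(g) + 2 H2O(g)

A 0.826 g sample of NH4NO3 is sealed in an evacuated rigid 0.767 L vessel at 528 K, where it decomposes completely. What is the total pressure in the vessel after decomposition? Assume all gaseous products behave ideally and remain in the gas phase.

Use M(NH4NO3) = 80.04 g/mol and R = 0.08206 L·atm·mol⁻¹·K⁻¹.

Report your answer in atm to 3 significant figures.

n(NH4NO3) = 0.826 / 80.04 = 0.01032 mol
n(gas produced) = (3/1) × 0.01032 = 0.03096 mol
P = nRT/V = 0.03096 × 0.08206 × 528 / 0.767 = 1.749 atm

1.75 atm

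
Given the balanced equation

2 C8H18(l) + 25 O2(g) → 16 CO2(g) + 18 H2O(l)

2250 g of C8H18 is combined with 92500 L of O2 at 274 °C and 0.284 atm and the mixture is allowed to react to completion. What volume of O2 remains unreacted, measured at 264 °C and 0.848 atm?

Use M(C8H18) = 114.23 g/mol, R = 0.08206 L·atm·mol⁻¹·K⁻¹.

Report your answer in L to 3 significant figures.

17600 L

n(C8H18) = 2250 / 114.23 = 19.70 mol
n(O2) = PV/RT = (0.284 × 92500) / (0.08206 × 547.15) = 585.1 mol
For 19.70 mol C8H18, stoichiometry requires (25/2) × 19.70 = 246.2 mol O2; 585.1 mol is available, so C8H18 is limiting.
n(O2) consumed = (25/2) × 19.70 = 246.2 mol; remaining = 585.1 − 246.2 = 338.9 mol
V(O2) = nRT/P = 338.9 × 0.08206 × 537.15 / 0.848 = 17620 L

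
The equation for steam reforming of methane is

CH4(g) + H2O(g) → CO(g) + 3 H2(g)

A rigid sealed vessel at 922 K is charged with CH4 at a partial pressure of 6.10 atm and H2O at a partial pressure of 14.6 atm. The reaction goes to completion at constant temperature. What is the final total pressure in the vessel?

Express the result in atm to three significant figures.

32.9 atm

With V and T fixed, P_i ∝ n_i, so the mole ratios apply directly to partial pressures at 922 K.
P(H2O) required for 6.10 atm of CH4 = (1/1) × 6.10 = 6.100 atm; available 14.6 atm, so CH4 is limiting.
P(H2O) remaining = 14.6 − (1/1) × 6.10 = 8.500 atm
P(gaseous products) = (1+3)/1 × 6.10 = 24.40 atm
P_total at 922 K = 8.500 + 24.40 = 32.90 atm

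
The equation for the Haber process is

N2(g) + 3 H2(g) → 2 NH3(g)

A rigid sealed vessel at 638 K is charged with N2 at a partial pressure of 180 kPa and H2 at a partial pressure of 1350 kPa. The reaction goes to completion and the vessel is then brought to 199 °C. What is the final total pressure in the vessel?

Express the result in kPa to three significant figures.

Because the vessel is rigid and T is held at 638 K, work the stoichiometry in partial pressures (P_i = n_iRT/V).
P(H2) required for 180 kPa of N2 = (3/1) × 180 = 540.0 kPa; available 1350 kPa, so N2 is limiting.
P(H2) remaining = 1350 − (3/1) × 180 = 810.0 kPa
P(gaseous products) = (2)/1 × 180 = 360.0 kPa
P_total at 638 K = 810.0 + 360.0 = 1170 kPa
Scaling to 199 °C: P = 1170 × 472.15/638 = 865.9 kPa

866 kPa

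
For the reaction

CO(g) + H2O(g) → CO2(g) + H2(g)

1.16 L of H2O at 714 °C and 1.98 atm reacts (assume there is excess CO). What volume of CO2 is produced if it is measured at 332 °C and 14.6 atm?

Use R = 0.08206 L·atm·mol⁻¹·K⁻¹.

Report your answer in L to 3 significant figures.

0.0964 L

n(H2O) = PV/RT = (1.98 × 1.16) / (0.08206 × 987.15) = 0.02835 mol
n(CO2) = (1/1) × 0.02835 = 0.02835 mol
V = nRT/P = 0.02835 × 0.08206 × 605.15 / 14.6 = 0.09643 L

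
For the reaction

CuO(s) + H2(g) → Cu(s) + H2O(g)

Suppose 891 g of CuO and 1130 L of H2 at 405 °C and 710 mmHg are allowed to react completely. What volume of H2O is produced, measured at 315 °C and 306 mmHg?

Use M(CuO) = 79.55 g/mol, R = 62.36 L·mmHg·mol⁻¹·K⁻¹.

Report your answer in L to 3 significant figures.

1340 L

n(CuO) = 891 / 79.55 = 11.20 mol
n(H2) = PV/RT = (710 × 1130) / (62.36 × 678.15) = 18.97 mol
For 11.20 mol CuO, stoichiometry requires (1/1) × 11.20 = 11.20 mol H2; 18.97 mol is available, so CuO is limiting.
n(H2O) = (1/1) × 11.20 = 11.20 mol
V(H2O) = nRT/P = 11.20 × 62.36 × 588.15 / 306 = 1342 L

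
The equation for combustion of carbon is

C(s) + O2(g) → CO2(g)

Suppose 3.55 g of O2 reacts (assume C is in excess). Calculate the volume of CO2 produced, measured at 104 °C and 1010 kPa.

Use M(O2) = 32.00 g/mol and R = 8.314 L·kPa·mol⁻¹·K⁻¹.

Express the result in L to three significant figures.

n(O2) = 3.550 / 32.00 = 0.1109 mol
n(CO2) = (1/1) × 0.1109 = 0.1109 mol
V = nRT/P = 0.1109 × 8.314 × 377.15 / 1010 = 0.3443 L

0.344 L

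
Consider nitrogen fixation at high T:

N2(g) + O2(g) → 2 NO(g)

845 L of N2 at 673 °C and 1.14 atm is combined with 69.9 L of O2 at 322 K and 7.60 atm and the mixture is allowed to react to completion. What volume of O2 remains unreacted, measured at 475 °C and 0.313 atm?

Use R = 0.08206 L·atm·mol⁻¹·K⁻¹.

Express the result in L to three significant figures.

n(N2) = PV/RT = (1.14 × 845) / (0.08206 × 946.15) = 12.41 mol
n(O2) = PV/RT = (7.60 × 69.9) / (0.08206 × 322) = 20.10 mol
For 12.41 mol N2, stoichiometry requires (1/1) × 12.41 = 12.41 mol O2; 20.10 mol is available, so N2 is limiting.
n(O2) consumed = (1/1) × 12.41 = 12.41 mol; remaining = 20.10 − 12.41 = 7.690 mol
V(O2) = nRT/P = 7.690 × 0.08206 × 748.15 / 0.313 = 1508 L

1510 L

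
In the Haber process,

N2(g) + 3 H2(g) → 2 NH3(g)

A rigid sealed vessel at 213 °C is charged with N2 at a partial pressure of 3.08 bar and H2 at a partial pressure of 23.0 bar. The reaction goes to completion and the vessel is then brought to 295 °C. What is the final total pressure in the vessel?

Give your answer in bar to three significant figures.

23.3 bar

Because the vessel is rigid and T is held at 213 °C, work the stoichiometry in partial pressures (P_i = n_iRT/V).
P(H2) required for 3.08 bar of N2 = (3/1) × 3.08 = 9.240 bar; available 23.0 bar, so N2 is limiting.
P(H2) remaining = 23.0 − (3/1) × 3.08 = 13.76 bar
P(gaseous products) = (2)/1 × 3.08 = 6.160 bar
P_total at 213 °C = 13.76 + 6.160 = 19.92 bar
Scaling to 295 °C: P = 19.92 × 568.15/486.15 = 23.28 bar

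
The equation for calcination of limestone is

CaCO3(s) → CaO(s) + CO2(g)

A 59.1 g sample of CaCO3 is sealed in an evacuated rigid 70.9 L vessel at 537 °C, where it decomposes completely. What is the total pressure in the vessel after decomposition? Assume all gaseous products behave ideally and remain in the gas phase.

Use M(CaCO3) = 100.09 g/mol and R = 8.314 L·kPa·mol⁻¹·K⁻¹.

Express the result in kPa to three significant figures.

56.1 kPa

n(CaCO3) = 59.1 / 100.09 = 0.5905 mol
n(gas produced) = (1/1) × 0.5905 = 0.5905 mol
P = nRT/V = 0.5905 × 8.314 × 810.15 / 70.9 = 56.10 kPa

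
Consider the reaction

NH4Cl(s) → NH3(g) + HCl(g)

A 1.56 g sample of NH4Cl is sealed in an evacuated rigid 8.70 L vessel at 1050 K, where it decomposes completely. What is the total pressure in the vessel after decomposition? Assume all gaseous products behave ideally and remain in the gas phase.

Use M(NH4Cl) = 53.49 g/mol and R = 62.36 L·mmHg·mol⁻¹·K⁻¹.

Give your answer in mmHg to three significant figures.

n(NH4Cl) = 1.56 / 53.49 = 0.02916 mol
n(gas produced) = (2/1) × 0.02916 = 0.05832 mol
P = nRT/V = 0.05832 × 62.36 × 1050 / 8.70 = 438.9 mmHg

439 mmHg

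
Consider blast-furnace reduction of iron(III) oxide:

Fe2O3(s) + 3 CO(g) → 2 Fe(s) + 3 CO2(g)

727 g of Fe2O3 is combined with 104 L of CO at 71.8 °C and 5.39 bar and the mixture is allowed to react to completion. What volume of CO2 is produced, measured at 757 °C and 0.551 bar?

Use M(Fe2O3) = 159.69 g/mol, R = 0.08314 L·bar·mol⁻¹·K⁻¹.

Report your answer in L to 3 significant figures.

n(Fe2O3) = 727 / 159.69 = 4.553 mol
n(CO) = PV/RT = (5.39 × 104) / (0.08314 × 344.95) = 19.55 mol
For 4.553 mol Fe2O3, stoichiometry requires (3/1) × 4.553 = 13.66 mol CO; 19.55 mol is available, so Fe2O3 is limiting.
n(CO2) = (3/1) × 4.553 = 13.66 mol
V(CO2) = nRT/P = 13.66 × 0.08314 × 1030.15 / 0.551 = 2123 L

2120 L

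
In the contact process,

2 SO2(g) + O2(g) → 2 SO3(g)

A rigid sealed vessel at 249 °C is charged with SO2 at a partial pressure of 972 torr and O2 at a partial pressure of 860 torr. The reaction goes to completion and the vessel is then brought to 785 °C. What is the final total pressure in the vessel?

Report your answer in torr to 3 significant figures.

Because the vessel is rigid and T is held at 249 °C, work the stoichiometry in partial pressures (P_i = n_iRT/V).
P(O2) required for 972 torr of SO2 = (1/2) × 972 = 486.0 torr; available 860 torr, so SO2 is limiting.
P(O2) remaining = 860 − (1/2) × 972 = 374.0 torr
P(gaseous products) = (2)/2 × 972 = 972.0 torr
P_total at 249 °C = 374.0 + 972.0 = 1346 torr
Scaling to 785 °C: P = 1346 × 1058.15/522.15 = 2728 torr

2730 torr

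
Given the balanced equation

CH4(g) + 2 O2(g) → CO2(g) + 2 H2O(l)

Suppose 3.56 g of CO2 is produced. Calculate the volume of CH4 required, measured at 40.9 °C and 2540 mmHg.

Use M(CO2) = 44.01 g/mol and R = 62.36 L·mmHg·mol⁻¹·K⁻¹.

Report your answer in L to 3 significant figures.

n(CO2) = 3.560 / 44.01 = 0.08089 mol
n(CH4) = (1/1) × 0.08089 = 0.08089 mol
V = nRT/P = 0.08089 × 62.36 × 314.05 / 2540 = 0.6237 L

0.624 L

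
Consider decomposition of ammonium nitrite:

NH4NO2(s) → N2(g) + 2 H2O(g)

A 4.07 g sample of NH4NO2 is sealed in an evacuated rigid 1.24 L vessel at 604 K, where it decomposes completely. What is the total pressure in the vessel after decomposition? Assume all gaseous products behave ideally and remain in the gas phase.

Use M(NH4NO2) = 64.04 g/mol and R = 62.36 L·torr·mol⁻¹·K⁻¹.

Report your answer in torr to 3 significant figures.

5790 torr

n(NH4NO2) = 4.07 / 64.04 = 0.06355 mol
n(gas produced) = (3/1) × 0.06355 = 0.1906 mol
P = nRT/V = 0.1906 × 62.36 × 604 / 1.24 = 5790 torr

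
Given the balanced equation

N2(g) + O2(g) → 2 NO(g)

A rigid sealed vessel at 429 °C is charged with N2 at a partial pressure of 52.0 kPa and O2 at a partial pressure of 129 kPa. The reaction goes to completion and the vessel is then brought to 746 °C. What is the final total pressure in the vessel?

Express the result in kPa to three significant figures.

263 kPa

With V and T fixed, P_i ∝ n_i, so the mole ratios apply directly to partial pressures at 429 °C.
P(O2) required for 52.0 kPa of N2 = (1/1) × 52.0 = 52.00 kPa; available 129 kPa, so N2 is limiting.
P(O2) remaining = 129 − (1/1) × 52.0 = 77.00 kPa
P(gaseous products) = (2)/1 × 52.0 = 104.0 kPa
P_total at 429 °C = 77.00 + 104.0 = 181.0 kPa
Scaling to 746 °C: P = 181.0 × 1019.15/702.15 = 262.7 kPa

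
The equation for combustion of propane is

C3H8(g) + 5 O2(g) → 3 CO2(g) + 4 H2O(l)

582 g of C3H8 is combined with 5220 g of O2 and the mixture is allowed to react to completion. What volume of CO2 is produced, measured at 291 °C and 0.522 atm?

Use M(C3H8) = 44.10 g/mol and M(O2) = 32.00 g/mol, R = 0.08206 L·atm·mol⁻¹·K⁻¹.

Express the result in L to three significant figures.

3510 L

n(C3H8) = 582 / 44.10 = 13.20 mol
n(O2) = 5220 / 32.00 = 163.1 mol
For 13.20 mol C3H8, stoichiometry requires (5/1) × 13.20 = 66.00 mol O2; 163.1 mol is available, so C3H8 is limiting.
n(CO2) = (3/1) × 13.20 = 39.60 mol
V(CO2) = nRT/P = 39.60 × 0.08206 × 564.15 / 0.522 = 3512 L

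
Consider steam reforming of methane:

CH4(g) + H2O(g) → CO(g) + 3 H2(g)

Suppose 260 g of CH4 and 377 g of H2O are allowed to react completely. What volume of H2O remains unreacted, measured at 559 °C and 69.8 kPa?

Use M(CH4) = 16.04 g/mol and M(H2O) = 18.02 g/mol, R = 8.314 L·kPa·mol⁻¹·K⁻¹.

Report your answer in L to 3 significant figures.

n(CH4) = 260 / 16.04 = 16.21 mol
n(H2O) = 377 / 18.02 = 20.92 mol
For 16.21 mol CH4, stoichiometry requires (1/1) × 16.21 = 16.21 mol H2O; 20.92 mol is available, so CH4 is limiting.
n(H2O) consumed = (1/1) × 16.21 = 16.21 mol; remaining = 20.92 − 16.21 = 4.710 mol
V(H2O) = nRT/P = 4.710 × 8.314 × 832.15 / 69.8 = 466.8 L

467 L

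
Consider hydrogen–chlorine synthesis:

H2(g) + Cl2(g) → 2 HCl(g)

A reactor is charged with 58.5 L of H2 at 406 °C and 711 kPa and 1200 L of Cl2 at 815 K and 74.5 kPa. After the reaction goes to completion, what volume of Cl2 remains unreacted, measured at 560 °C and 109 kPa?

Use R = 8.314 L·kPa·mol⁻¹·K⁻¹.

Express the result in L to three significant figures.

n(H2) = PV/RT = (711 × 58.5) / (8.314 × 679.15) = 7.366 mol
n(Cl2) = PV/RT = (74.5 × 1200) / (8.314 × 815) = 13.19 mol
For 7.366 mol H2, stoichiometry requires (1/1) × 7.366 = 7.366 mol Cl2; 13.19 mol is available, so H2 is limiting.
n(Cl2) consumed = (1/1) × 7.366 = 7.366 mol; remaining = 13.19 − 7.366 = 5.824 mol
V(Cl2) = nRT/P = 5.824 × 8.314 × 833.15 / 109 = 370.1 L

370 L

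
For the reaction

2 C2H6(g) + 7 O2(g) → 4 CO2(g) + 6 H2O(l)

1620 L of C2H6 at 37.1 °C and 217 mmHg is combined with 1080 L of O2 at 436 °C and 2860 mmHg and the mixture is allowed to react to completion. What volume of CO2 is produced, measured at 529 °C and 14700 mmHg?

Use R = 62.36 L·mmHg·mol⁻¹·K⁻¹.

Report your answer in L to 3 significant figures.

n(C2H6) = PV/RT = (217 × 1620) / (62.36 × 310.25) = 18.17 mol
n(O2) = PV/RT = (2860 × 1080) / (62.36 × 709.15) = 69.85 mol
For 18.17 mol C2H6, stoichiometry requires (7/2) × 18.17 = 63.60 mol O2; 69.85 mol is available, so C2H6 is limiting.
n(CO2) = (4/2) × 18.17 = 36.34 mol
V(CO2) = nRT/P = 36.34 × 62.36 × 802.15 / 14700 = 123.7 L

124 L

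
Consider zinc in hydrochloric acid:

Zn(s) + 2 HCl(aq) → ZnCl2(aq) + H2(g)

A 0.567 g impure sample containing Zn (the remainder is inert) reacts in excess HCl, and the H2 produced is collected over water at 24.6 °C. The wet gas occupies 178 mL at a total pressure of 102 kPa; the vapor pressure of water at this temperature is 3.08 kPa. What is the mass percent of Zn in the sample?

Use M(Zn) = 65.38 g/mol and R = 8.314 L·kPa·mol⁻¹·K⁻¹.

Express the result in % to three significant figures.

P(H2) = 102 − 3.08 = 98.92 kPa
n(H2) = PV/RT = (98.92 × 0.1780) / (8.314 × 297.75) = 0.007113 mol
n(Zn) = (1/1) × 0.007113 = 0.007113 mol
m(Zn) = 0.007113 × 65.38 = 0.4650 g
%Zn = 0.4650 / 0.567 × 100 = 82.01%

82.0 %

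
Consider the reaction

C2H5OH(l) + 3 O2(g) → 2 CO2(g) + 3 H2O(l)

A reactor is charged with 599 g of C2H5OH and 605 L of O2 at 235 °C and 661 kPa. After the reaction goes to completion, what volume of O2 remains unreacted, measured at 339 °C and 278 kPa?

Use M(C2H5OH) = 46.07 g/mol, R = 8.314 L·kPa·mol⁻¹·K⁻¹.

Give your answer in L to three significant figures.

1020 L

n(C2H5OH) = 599 / 46.07 = 13.00 mol
n(O2) = PV/RT = (661 × 605) / (8.314 × 508.15) = 94.66 mol
For 13.00 mol C2H5OH, stoichiometry requires (3/1) × 13.00 = 39.00 mol O2; 94.66 mol is available, so C2H5OH is limiting.
n(O2) consumed = (3/1) × 13.00 = 39.00 mol; remaining = 94.66 − 39.00 = 55.66 mol
V(O2) = nRT/P = 55.66 × 8.314 × 612.15 / 278 = 1019 L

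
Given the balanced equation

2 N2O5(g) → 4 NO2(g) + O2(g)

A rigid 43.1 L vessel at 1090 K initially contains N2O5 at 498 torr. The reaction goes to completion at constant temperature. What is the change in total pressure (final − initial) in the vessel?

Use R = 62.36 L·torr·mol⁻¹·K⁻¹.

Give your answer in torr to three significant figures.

747 torr

Since T and V are fixed, P_final/P_initial = n_final/n_initial = 5/2.
P_final = (5/2) × 498 = 1245 torr; ΔP = 1245 − 498 = 747.0 torr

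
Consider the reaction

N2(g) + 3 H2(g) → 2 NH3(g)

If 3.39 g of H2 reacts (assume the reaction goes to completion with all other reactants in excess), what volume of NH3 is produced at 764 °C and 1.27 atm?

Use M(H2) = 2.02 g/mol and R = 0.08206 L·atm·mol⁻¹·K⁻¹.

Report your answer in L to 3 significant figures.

n(H2) = 3.390 / 2.02 = 1.678 mol
n(NH3) = (2/3) × 1.678 = 1.119 mol
V = nRT/P = 1.119 × 0.08206 × 1037.15 / 1.27 = 74.99 L

75.0 L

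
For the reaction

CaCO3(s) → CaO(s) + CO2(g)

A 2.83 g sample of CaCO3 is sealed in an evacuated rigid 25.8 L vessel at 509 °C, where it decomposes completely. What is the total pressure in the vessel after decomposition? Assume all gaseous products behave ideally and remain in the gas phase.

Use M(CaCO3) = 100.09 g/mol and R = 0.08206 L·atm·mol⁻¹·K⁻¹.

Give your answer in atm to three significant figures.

0.0703 atm

n(CaCO3) = 2.83 / 100.09 = 0.02827 mol
n(gas produced) = (1/1) × 0.02827 = 0.02827 mol
P = nRT/V = 0.02827 × 0.08206 × 782.15 / 25.8 = 0.07033 atm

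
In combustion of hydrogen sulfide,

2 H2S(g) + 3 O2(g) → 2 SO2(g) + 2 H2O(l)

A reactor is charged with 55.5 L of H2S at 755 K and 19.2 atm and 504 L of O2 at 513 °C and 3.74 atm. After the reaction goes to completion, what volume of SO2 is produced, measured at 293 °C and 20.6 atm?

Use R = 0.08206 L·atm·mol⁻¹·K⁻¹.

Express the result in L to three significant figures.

38.8 L

n(H2S) = PV/RT = (19.2 × 55.5) / (0.08206 × 755) = 17.20 mol
n(O2) = PV/RT = (3.74 × 504) / (0.08206 × 786.15) = 29.22 mol
For 17.20 mol H2S, stoichiometry requires (3/2) × 17.20 = 25.80 mol O2; 29.22 mol is available, so H2S is limiting.
n(SO2) = (2/2) × 17.20 = 17.20 mol
V(SO2) = nRT/P = 17.20 × 0.08206 × 566.15 / 20.6 = 38.79 L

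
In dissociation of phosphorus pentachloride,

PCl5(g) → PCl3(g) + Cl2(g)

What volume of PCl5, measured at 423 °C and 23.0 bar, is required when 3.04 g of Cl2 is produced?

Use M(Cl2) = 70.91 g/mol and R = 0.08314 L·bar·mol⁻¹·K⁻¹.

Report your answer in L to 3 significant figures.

0.108 L

n(Cl2) = 3.040 / 70.91 = 0.04287 mol
n(PCl5) = (1/1) × 0.04287 = 0.04287 mol
V = nRT/P = 0.04287 × 0.08314 × 696.15 / 23.0 = 0.1079 L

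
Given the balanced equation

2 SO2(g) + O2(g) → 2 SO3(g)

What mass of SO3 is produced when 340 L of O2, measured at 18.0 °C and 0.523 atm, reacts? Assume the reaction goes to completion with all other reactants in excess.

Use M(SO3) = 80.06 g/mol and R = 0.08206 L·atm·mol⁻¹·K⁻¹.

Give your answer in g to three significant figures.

1190 g

n(O2) = PV/RT = (0.523 × 340) / (0.08206 × 291.15) = 7.443 mol
n(SO3) = (2/1) × 7.443 = 14.89 mol
m(SO3) = 14.89 × 80.06 = 1192 g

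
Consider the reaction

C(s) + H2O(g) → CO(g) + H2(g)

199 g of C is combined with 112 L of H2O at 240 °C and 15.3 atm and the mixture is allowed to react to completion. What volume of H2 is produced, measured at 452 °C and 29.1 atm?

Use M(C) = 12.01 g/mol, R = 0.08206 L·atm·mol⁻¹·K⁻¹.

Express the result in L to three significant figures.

n(C) = 199 / 12.01 = 16.57 mol
n(H2O) = PV/RT = (15.3 × 112) / (0.08206 × 513.15) = 40.69 mol
For 16.57 mol C, stoichiometry requires (1/1) × 16.57 = 16.57 mol H2O; 40.69 mol is available, so C is limiting.
n(H2) = (1/1) × 16.57 = 16.57 mol
V(H2) = nRT/P = 16.57 × 0.08206 × 725.15 / 29.1 = 33.88 L

33.9 L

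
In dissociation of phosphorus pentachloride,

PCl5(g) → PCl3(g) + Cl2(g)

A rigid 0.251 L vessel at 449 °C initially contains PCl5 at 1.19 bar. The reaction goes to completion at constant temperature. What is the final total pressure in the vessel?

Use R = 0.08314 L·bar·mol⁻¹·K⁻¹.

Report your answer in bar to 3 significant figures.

2.38 bar

At constant T and V, P ∝ n(gas): 1 mol gas → 2 mol gas.
P_final = (2/1) × 1.19 = 2.380 bar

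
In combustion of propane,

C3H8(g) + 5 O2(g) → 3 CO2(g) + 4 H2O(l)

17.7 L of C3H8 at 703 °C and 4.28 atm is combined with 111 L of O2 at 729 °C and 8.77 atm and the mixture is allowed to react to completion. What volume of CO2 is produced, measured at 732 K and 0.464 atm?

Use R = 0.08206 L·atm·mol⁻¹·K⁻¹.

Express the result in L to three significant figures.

n(C3H8) = PV/RT = (4.28 × 17.7) / (0.08206 × 976.15) = 0.9457 mol
n(O2) = PV/RT = (8.77 × 111) / (0.08206 × 1002.15) = 11.84 mol
For 0.9457 mol C3H8, stoichiometry requires (5/1) × 0.9457 = 4.729 mol O2; 11.84 mol is available, so C3H8 is limiting.
n(CO2) = (3/1) × 0.9457 = 2.837 mol
V(CO2) = nRT/P = 2.837 × 0.08206 × 732 / 0.464 = 367.3 L

367 L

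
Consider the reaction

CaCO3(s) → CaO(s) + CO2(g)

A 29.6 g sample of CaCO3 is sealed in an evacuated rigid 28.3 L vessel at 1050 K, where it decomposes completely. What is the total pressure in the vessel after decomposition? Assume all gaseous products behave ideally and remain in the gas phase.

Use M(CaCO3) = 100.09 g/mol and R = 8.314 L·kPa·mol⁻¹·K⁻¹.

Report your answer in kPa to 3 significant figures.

91.2 kPa

n(CaCO3) = 29.6 / 100.09 = 0.2957 mol
n(gas produced) = (1/1) × 0.2957 = 0.2957 mol
P = nRT/V = 0.2957 × 8.314 × 1050 / 28.3 = 91.21 kPa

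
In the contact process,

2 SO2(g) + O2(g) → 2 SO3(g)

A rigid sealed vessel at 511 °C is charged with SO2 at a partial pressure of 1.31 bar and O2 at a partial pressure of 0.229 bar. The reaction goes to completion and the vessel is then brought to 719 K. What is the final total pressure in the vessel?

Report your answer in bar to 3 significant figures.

1.20 bar

With V and T fixed, P_i ∝ n_i, so the mole ratios apply directly to partial pressures at 511 °C.
P(O2) required for 1.31 bar of SO2 = (1/2) × 1.31 = 0.6550 bar; available 0.229 bar, so O2 is limiting.
P(SO2) remaining = 1.31 − (2/1) × 0.229 = 0.8520 bar
P(gaseous products) = (2)/1 × 0.229 = 0.4580 bar
P_total at 511 °C = 0.8520 + 0.4580 = 1.310 bar
Scaling to 719 K: P = 1.310 × 719/784.15 = 1.201 bar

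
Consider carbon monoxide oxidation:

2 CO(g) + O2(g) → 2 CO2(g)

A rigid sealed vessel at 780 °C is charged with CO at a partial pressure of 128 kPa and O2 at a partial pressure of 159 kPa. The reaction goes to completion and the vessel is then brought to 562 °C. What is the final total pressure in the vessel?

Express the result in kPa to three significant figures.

At constant V, partial pressures at 780 °C are proportional to moles, so apply stoichiometry directly to pressures.
P(O2) required for 128 kPa of CO = (1/2) × 128 = 64.00 kPa; available 159 kPa, so CO is limiting.
P(O2) remaining = 159 − (1/2) × 128 = 95.00 kPa
P(gaseous products) = (2)/2 × 128 = 128.0 kPa
P_total at 780 °C = 95.00 + 128.0 = 223.0 kPa
Scaling to 562 °C: P = 223.0 × 835.15/1053.15 = 176.8 kPa

177 kPa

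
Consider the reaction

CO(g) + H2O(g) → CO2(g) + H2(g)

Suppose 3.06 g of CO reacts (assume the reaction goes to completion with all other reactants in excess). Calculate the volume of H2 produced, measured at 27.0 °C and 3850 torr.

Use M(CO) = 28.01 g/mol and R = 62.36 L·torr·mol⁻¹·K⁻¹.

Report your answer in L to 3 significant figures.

n(CO) = 3.060 / 28.01 = 0.1092 mol
n(H2) = (1/1) × 0.1092 = 0.1092 mol
V = nRT/P = 0.1092 × 62.36 × 300.15 / 3850 = 0.5309 L

0.531 L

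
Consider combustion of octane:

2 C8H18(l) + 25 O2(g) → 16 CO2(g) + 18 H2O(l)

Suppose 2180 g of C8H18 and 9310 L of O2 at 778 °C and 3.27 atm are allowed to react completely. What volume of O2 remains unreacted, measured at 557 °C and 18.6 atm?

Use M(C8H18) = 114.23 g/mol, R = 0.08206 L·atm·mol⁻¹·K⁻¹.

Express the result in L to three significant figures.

419 L

n(C8H18) = 2180 / 114.23 = 19.08 mol
n(O2) = PV/RT = (3.27 × 9310) / (0.08206 × 1051.15) = 352.9 mol
For 19.08 mol C8H18, stoichiometry requires (25/2) × 19.08 = 238.5 mol O2; 352.9 mol is available, so C8H18 is limiting.
n(O2) consumed = (25/2) × 19.08 = 238.5 mol; remaining = 352.9 − 238.5 = 114.4 mol
V(O2) = nRT/P = 114.4 × 0.08206 × 830.15 / 18.6 = 419.0 L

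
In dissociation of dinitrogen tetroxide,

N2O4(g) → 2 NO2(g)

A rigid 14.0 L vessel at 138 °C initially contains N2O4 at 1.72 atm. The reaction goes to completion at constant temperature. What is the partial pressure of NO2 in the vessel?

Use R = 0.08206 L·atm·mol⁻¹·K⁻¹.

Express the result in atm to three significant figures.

3.44 atm

n(N2O4)₀ = PV/RT = (1.72 × 14.0) / (0.08206 × 411.15) = 0.7137 mol
n(NO2) = (2/1) × 0.7137 = 1.427 mol
P(NO2) = nRT/V = 1.427 × 0.08206 × 411.15 / 14.0 = 3.439 atm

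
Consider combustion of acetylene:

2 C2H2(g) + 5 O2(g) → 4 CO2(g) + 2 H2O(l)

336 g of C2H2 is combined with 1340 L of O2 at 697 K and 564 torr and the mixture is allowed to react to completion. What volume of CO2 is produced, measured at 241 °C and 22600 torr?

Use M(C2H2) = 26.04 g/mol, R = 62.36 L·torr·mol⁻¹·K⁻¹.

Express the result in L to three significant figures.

n(C2H2) = 336 / 26.04 = 12.90 mol
n(O2) = PV/RT = (564 × 1340) / (62.36 × 697) = 17.39 mol
For 12.90 mol C2H2, stoichiometry requires (5/2) × 12.90 = 32.25 mol O2; 17.39 mol is available, so O2 is limiting.
n(CO2) = (4/5) × 17.39 = 13.91 mol
V(CO2) = nRT/P = 13.91 × 62.36 × 514.15 / 22600 = 19.73 L

19.7 L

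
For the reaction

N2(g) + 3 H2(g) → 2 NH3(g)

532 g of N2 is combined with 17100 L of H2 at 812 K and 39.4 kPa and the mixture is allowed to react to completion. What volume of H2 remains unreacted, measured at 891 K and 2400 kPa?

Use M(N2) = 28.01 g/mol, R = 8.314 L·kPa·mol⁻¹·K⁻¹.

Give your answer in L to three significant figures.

132 L

n(N2) = 532 / 28.01 = 18.99 mol
n(H2) = PV/RT = (39.4 × 17100) / (8.314 × 812) = 99.80 mol
For 18.99 mol N2, stoichiometry requires (3/1) × 18.99 = 56.97 mol H2; 99.80 mol is available, so N2 is limiting.
n(H2) consumed = (3/1) × 18.99 = 56.97 mol; remaining = 99.80 − 56.97 = 42.83 mol
V(H2) = nRT/P = 42.83 × 8.314 × 891 / 2400 = 132.2 L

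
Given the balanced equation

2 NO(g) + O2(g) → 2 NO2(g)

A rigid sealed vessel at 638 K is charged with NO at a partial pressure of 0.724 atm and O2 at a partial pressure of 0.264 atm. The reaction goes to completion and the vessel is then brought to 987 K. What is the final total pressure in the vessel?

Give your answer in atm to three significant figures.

1.12 atm

With V and T fixed, P_i ∝ n_i, so the mole ratios apply directly to partial pressures at 638 K.
P(O2) required for 0.724 atm of NO = (1/2) × 0.724 = 0.3620 atm; available 0.264 atm, so O2 is limiting.
P(NO) remaining = 0.724 − (2/1) × 0.264 = 0.1960 atm
P(gaseous products) = (2)/1 × 0.264 = 0.5280 atm
P_total at 638 K = 0.1960 + 0.5280 = 0.7240 atm
Scaling to 987 K: P = 0.7240 × 987/638 = 1.120 atm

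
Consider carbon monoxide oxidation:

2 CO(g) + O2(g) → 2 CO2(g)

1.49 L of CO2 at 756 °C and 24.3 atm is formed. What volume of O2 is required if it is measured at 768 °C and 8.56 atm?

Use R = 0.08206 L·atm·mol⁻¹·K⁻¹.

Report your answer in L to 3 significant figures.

2.14 L

n(CO2) = PV/RT = (24.3 × 1.49) / (0.08206 × 1029.15) = 0.4287 mol
n(O2) = (1/2) × 0.4287 = 0.2144 mol
V = nRT/P = 0.2144 × 0.08206 × 1041.15 / 8.56 = 2.140 L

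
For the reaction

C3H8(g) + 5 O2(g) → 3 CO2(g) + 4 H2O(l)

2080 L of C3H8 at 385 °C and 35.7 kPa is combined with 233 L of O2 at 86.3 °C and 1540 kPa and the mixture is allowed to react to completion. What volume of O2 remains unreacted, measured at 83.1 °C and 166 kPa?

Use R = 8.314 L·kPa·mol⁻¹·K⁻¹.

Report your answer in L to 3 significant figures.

932 L

n(C3H8) = PV/RT = (35.7 × 2080) / (8.314 × 658.15) = 13.57 mol
n(O2) = PV/RT = (1540 × 233) / (8.314 × 359.45) = 120.1 mol
For 13.57 mol C3H8, stoichiometry requires (5/1) × 13.57 = 67.85 mol O2; 120.1 mol is available, so C3H8 is limiting.
n(O2) consumed = (5/1) × 13.57 = 67.85 mol; remaining = 120.1 − 67.85 = 52.25 mol
V(O2) = nRT/P = 52.25 × 8.314 × 356.25 / 166 = 932.3 L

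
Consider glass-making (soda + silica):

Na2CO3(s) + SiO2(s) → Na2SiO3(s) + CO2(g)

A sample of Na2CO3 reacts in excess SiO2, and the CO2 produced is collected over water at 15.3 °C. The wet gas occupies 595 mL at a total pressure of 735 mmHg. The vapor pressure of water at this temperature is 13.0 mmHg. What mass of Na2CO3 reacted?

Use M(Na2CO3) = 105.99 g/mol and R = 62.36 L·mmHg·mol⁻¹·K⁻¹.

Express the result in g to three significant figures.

P(CO2) = 735 − 13.0 = 722.0 mmHg
n(CO2) = PV/RT = (722.0 × 0.5950) / (62.36 × 288.45) = 0.02388 mol
n(Na2CO3) = (1/1) × 0.02388 = 0.02388 mol
m(Na2CO3) = 0.02388 × 105.99 = 2.531 g

2.53 g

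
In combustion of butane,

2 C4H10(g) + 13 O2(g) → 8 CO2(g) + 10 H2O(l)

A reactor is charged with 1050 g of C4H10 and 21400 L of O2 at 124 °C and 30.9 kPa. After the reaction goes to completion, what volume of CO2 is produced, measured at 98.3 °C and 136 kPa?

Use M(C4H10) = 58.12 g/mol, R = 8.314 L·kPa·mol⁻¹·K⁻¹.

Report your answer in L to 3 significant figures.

n(C4H10) = 1050 / 58.12 = 18.07 mol
n(O2) = PV/RT = (30.9 × 21400) / (8.314 × 397.15) = 200.3 mol
For 18.07 mol C4H10, stoichiometry requires (13/2) × 18.07 = 117.5 mol O2; 200.3 mol is available, so C4H10 is limiting.
n(CO2) = (8/2) × 18.07 = 72.28 mol
V(CO2) = nRT/P = 72.28 × 8.314 × 371.45 / 136 = 1641 L

1640 L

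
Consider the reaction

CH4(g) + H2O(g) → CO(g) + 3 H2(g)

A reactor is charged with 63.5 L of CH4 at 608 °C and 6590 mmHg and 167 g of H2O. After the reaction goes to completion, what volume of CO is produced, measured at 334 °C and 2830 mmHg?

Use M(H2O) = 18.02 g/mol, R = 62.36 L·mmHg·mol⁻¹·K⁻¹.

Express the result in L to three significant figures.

102 L

n(CH4) = PV/RT = (6590 × 63.5) / (62.36 × 881.15) = 7.616 mol
n(H2O) = 167 / 18.02 = 9.267 mol
For 7.616 mol CH4, stoichiometry requires (1/1) × 7.616 = 7.616 mol H2O; 9.267 mol is available, so CH4 is limiting.
n(CO) = (1/1) × 7.616 = 7.616 mol
V(CO) = nRT/P = 7.616 × 62.36 × 607.15 / 2830 = 101.9 L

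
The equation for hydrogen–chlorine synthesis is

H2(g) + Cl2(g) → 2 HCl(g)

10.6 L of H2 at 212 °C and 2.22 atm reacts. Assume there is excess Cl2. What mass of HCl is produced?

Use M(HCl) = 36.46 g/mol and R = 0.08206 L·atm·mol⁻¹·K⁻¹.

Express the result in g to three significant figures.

43.1 g

n(H2) = PV/RT = (2.22 × 10.6) / (0.08206 × 485.15) = 0.5911 mol
n(HCl) = (2/1) × 0.5911 = 1.182 mol
m(HCl) = 1.182 × 36.46 = 43.10 g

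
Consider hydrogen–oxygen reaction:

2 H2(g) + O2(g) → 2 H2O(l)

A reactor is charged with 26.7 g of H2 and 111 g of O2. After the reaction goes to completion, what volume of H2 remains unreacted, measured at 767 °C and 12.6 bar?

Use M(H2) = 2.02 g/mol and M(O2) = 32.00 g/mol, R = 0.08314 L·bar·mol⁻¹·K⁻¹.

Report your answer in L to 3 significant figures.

43.1 L

n(H2) = 26.7 / 2.02 = 13.22 mol
n(O2) = 111 / 32.00 = 3.469 mol
For 13.22 mol H2, stoichiometry requires (1/2) × 13.22 = 6.610 mol O2; 3.469 mol is available, so O2 is limiting.
n(H2) consumed = (2/1) × 3.469 = 6.938 mol; remaining = 13.22 − 6.938 = 6.282 mol
V(H2) = nRT/P = 6.282 × 0.08314 × 1040.15 / 12.6 = 43.12 L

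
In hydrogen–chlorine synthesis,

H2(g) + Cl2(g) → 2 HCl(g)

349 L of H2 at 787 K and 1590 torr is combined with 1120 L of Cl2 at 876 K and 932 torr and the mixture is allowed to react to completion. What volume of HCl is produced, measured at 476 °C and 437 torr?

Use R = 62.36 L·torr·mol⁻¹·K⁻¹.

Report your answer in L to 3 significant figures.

2420 L

n(H2) = PV/RT = (1590 × 349) / (62.36 × 787) = 11.31 mol
n(Cl2) = PV/RT = (932 × 1120) / (62.36 × 876) = 19.11 mol
For 11.31 mol H2, stoichiometry requires (1/1) × 11.31 = 11.31 mol Cl2; 19.11 mol is available, so H2 is limiting.
n(HCl) = (2/1) × 11.31 = 22.62 mol
V(HCl) = nRT/P = 22.62 × 62.36 × 749.15 / 437 = 2418 L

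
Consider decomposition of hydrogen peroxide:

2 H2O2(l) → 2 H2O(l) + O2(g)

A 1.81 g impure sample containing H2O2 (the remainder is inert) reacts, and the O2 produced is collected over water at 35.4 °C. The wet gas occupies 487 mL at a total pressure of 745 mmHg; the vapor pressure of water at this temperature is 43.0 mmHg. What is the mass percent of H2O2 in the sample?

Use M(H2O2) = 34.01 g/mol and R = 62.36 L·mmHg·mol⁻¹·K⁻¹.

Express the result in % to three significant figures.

66.8 %

P(O2) = 745 − 43.0 = 702.0 mmHg
n(O2) = PV/RT = (702.0 × 0.4870) / (62.36 × 308.55) = 0.01777 mol
n(H2O2) = (2/1) × 0.01777 = 0.03554 mol
m(H2O2) = 0.03554 × 34.01 = 1.209 g
%H2O2 = 1.209 / 1.81 × 100 = 66.80%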